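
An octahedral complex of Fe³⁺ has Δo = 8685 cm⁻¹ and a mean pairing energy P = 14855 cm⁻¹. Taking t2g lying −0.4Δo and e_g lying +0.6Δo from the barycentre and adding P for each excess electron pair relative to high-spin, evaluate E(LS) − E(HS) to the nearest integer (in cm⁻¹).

Fe is in group 8, so Fe³⁺ is d⁵ (8 − 3 = 5).
High-spin d⁵ fills as t2g^3 e_g^2 with CFSE 3(−0.4) + 2(+0.6) = 0.0Δo = 0 cm⁻¹.
Low-spin: t2g^5 e_g^0, orbital CFSE = -2.0Δo = -17370 cm⁻¹; plus 2 excess pairs × P = +29710 cm⁻¹; total 12340 cm⁻¹.
Thus E(LS) − E(HS) = 12340 cm⁻¹.

12340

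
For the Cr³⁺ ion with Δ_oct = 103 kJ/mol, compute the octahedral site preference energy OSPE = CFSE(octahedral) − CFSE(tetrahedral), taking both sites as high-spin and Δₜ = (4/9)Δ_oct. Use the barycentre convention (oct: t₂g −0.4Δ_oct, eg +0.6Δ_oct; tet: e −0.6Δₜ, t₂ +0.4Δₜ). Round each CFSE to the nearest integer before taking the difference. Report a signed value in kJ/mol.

Group 6 minus oxidation state +3 gives a d³ configuration for Cr³⁺.
Octahedral high-spin t2g^3 e_g^0: CFSE = -1.2 × 103 = -124 kJ/mol.
Tetrahedral e^2 t2^1 gives -0.8Δₜ = -0.8 × (4/9) × 103 = -37 kJ/mol.
Subtracting, OSPE = -124 − (-37) = -87 kJ/mol.

-87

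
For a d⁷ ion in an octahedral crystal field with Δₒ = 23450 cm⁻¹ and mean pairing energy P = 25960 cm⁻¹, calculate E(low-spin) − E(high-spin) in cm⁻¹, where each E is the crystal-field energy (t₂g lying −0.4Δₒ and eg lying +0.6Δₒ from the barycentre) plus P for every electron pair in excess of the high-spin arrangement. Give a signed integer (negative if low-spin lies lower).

In the high-spin limit (t₂g⁵ eg²) the orbital term is -0.8Δₒ = -18760 cm⁻¹, with no excess pairing.
Low-spin t₂g⁶ eg¹ gives -1.8Δₒ = -42210 cm⁻¹, but forming 1 extra pair costs 1P = 25960 cm⁻¹, so E(LS) = -42210 + 25960 = -16250 cm⁻¹.
E(LS) − E(HS) = -16250 − (-18760) = 2510 cm⁻¹.

2510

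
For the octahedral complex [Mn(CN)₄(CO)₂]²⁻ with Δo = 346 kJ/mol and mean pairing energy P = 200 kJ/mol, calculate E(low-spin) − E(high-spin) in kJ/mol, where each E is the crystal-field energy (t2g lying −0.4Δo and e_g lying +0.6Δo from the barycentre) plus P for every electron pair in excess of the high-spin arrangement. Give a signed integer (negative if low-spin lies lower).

-292

Ligand charges: 4×(-1) from CN⁻ and 2×(+0) from CO sum to -4; with overall charge -2, Mn is +2.
Mn sits in group 7; removing 2 electrons leaves Mn²⁺ with 7 − 2 = 5 d electrons.
High-spin d⁵ fills as t2g^3 e_g^2 with CFSE 3(−0.4) + 2(+0.6) = 0.0Δo = 0 kJ/mol.
Low-spin: t2g^5 e_g^0, orbital CFSE = -2.0Δo = -692 kJ/mol; plus 2 excess pairs × P = +400 kJ/mol; total -292 kJ/mol.
Thus E(LS) − E(HS) = -292 kJ/mol.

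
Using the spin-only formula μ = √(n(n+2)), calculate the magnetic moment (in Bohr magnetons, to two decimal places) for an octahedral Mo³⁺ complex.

3.87 Bohr magnetons

Mo is in group 6, so Mo³⁺ is d³ (6 − 3 = 3).
For octahedral d³ the high- and low-spin configurations coincide.
Configuration: t2g^3 e_g^0 → 3 unpaired electrons.
μ(spin-only) = √[3(3+2)] = √15 ≈ 3.87 Bohr magnetons.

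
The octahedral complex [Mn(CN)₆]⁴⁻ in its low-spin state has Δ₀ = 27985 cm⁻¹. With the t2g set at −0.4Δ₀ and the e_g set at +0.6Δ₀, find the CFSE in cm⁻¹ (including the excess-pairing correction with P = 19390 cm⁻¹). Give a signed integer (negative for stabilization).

-17190

Each CN⁻ contributes -1; 6 × (-1) = -6. With overall charge -4, Mn is in the +2 oxidation state.
Mn sits in group 7; removing 2 electrons leaves Mn²⁺ with 7 − 2 = 5 d electrons.
Configuration: t2g^5 e_g^0.
Orbital CFSE = 5(-0.4) + 0(0.6) = -2.0Δ₀ = -2.0 × 27985 = -55970 cm⁻¹.
High-spin d⁵ would be t2g^3 e_g^2 with 0 pairs; low-spin has 2, so 2 excess pairs cost +2P = +38780 cm⁻¹.
Combining: -55970 + 38780 = -17190 cm⁻¹.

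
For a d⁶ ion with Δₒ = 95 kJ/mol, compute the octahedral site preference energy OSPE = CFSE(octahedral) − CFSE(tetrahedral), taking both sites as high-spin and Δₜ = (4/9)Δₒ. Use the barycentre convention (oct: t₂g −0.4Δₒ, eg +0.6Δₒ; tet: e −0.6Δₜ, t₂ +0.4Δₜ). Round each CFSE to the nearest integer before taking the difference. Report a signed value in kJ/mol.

Octahedral (high-spin): t2g^4 e_g^2, CFSE = 4(−0.4) + 2(+0.6) = -0.4Δₒ = -0.4 × 95 = -38 kJ/mol.
Tetrahedral: e^3 t2^3, CFSE = 3(−0.6) + 3(+0.4) = -0.6Δₜ = -0.6 × (4/9) × 95 = -25 kJ/mol.
Subtracting, OSPE = -38 − (-25) = -13 kJ/mol.

-13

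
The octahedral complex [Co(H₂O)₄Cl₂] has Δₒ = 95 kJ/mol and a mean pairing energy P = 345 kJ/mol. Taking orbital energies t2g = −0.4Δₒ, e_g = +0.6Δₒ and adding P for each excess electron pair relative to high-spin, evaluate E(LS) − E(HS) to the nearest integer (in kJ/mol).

250

Ligand charges: 4×(+0) from H₂O and 2×(-1) from Cl⁻ sum to -2; with overall charge +0, Co is +2.
Co²⁺: group 9, so d-count = 9 − 2 = 7.
High-spin d⁷ fills as t2g^5 e_g^2 with CFSE 5(−0.4) + 2(+0.6) = -0.8Δₒ = -76 kJ/mol.
Low-spin t2g^6 e_g^1 gives -1.8Δₒ = -171 kJ/mol, but forming 1 extra pair costs 1P = 345 kJ/mol, so E(LS) = -171 + 345 = 174 kJ/mol.
E(LS) − E(HS) = 174 − (-76) = 250 kJ/mol.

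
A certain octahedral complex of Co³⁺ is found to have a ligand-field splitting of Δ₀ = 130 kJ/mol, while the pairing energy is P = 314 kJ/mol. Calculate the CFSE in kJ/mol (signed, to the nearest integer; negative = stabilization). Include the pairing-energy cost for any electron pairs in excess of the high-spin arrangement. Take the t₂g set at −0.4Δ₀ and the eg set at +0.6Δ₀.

-52

Co³⁺: group 9, so d-count = 9 − 3 = 6.
Δ₀ < P, so pairing is avoided: the ground state is high-spin.
Configuration: t₂g⁴ eg².
Orbital CFSE = -0.4Δ₀ = -0.4 × 130 = -52 kJ/mol.
High-spin has no excess pairs, so no pairing correction applies.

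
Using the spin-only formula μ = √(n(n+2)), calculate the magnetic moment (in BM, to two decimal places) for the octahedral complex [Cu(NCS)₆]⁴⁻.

1.73 BM

Each NCS⁻ contributes -1; 6 × (-1) = -6. With overall charge -4, Cu is in the +2 oxidation state.
Group 11 minus oxidation state +2 gives a d⁹ configuration for Cu²⁺.
Configuration: t2g^6 e_g^3 → 1 unpaired electron.
μ(spin-only) = √[1(1+2)] = √3 ≈ 1.73 BM.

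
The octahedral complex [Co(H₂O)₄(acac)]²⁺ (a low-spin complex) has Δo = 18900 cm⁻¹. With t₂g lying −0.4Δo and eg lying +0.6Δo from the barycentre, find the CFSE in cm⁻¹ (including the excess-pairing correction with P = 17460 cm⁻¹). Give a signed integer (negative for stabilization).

-10440

Ligand charges: 4×(+0) from H₂O and 1×(-1) from acac⁻ sum to -1; with overall charge +2, Co is +3.
Co is in group 9, so Co³⁺ is d⁶ (9 − 3 = 6).
Electron filling gives t₂g⁶ eg⁰.
The orbital stabilization is -2.4Δo = -2.4 × 18900 = -45360 cm⁻¹.
Relative to high-spin t₂g⁴ eg² (1 paired), the low-spin configuration has 2 additional pairs, contributing +2 × 17460 = +34920 cm⁻¹.
Net CFSE = -45360 + 34920 = -10440 cm⁻¹.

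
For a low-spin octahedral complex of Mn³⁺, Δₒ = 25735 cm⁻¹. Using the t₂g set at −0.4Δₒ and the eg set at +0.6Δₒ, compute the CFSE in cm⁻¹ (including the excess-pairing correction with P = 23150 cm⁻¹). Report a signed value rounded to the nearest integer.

Mn sits in group 7; removing 3 electrons leaves Mn³⁺ with 7 − 3 = 4 d electrons.
Electron filling gives t₂g⁴ eg⁰.
Orbital CFSE = 4(-0.4) + 0(0.6) = -1.6Δₒ = -1.6 × 25735 = -41176 cm⁻¹.
Relative to high-spin t₂g³ eg¹ (0 paired), the low-spin configuration has 1 additional pair, contributing +1 × 23150 = +23150 cm⁻¹.
Combining: -41176 + 23150 = -18026 cm⁻¹.

-18026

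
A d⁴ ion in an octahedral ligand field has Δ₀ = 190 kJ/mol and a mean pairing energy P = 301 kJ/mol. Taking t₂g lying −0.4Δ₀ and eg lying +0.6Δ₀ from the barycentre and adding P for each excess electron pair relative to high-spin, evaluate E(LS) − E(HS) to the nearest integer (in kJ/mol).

111

In the high-spin limit (t₂g³ eg¹) the orbital term is -0.6Δ₀ = -114 kJ/mol, with no excess pairing.
Low-spin t₂g⁴ eg⁰ gives -1.6Δ₀ = -304 kJ/mol, but forming 1 extra pair costs 1P = 301 kJ/mol, so E(LS) = -304 + 301 = -3 kJ/mol.
Thus E(LS) − E(HS) = 111 kJ/mol.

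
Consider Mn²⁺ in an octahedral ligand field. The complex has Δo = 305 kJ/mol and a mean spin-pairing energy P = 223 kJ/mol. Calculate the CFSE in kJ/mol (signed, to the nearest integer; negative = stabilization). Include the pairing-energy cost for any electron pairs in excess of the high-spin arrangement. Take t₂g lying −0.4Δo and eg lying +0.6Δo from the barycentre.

Mn is in group 7, so Mn²⁺ is d⁵ (7 − 2 = 5).
Here Δo > P (305 > 223), so the low-spin state is favoured.
Configuration: t₂g⁵ eg⁰.
Orbital CFSE = -2.0Δo = -2.0 × 305 = -610 kJ/mol.
Excess pairs vs high-spin: 2 − 0 = 2; pairing cost = +446 kJ/mol.
Net CFSE = -610 + 446 = -164 kJ/mol.

-164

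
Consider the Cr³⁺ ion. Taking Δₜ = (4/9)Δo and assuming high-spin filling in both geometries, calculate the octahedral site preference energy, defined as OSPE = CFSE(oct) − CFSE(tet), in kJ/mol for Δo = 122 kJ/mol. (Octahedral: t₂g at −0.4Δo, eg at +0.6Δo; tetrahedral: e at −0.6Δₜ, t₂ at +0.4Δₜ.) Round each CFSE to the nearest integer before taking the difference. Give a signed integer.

-103

Group 6 minus oxidation state +3 gives a d³ configuration for Cr³⁺.
Octahedral high-spin t₂g³ eg⁰: CFSE = -1.2 × 122 = -146 kJ/mol.
Tetrahedral e² t₂¹ gives -0.8Δₜ = -0.8 × (4/9) × 122 = -43 kJ/mol.
OSPE = CFSE(oct) − CFSE(tet) = -146 − (-43) = -103 kJ/mol.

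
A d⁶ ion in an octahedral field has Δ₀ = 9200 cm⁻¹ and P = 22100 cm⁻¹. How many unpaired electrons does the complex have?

4

Since Δ₀ = 9200 cm⁻¹ < P = 22100 cm⁻¹, the complex adopts the high-spin configuration.
Configuration: t2g^4 e_g^2.
Unpaired electrons: 4.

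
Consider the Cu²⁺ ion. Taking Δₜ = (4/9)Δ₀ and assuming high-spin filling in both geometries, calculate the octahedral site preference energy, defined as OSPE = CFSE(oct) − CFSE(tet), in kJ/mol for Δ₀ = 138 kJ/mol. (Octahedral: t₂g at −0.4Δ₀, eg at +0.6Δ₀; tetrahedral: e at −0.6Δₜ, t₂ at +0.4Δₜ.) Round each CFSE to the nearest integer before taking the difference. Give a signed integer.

Cu²⁺: group 11, so d-count = 11 − 2 = 9.
In an octahedral site d⁹ (HS) is t₂g⁶ eg³, giving CFSE(oct) = -0.6Δ₀ = -83 kJ/mol.
Tetrahedral: e⁴ t₂⁵, CFSE = 4(−0.6) + 5(+0.4) = -0.4Δₜ = -0.4 × (4/9) × 138 = -25 kJ/mol.
Subtracting, OSPE = -83 − (-25) = -58 kJ/mol.

-58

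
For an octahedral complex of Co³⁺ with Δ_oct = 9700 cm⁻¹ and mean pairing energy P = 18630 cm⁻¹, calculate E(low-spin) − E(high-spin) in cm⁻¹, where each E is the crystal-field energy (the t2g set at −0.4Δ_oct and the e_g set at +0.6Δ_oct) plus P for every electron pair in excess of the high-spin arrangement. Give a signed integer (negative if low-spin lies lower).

Co sits in group 9; removing 3 electrons leaves Co³⁺ with 9 − 3 = 6 d electrons.
High-spin d⁶ fills as t2g^4 e_g^2 with CFSE 4(−0.4) + 2(+0.6) = -0.4Δ_oct = -3880 cm⁻¹.
Low-spin: t2g^6 e_g^0, orbital CFSE = -2.4Δ_oct = -23280 cm⁻¹; plus 2 excess pairs × P = +37260 cm⁻¹; total 13980 cm⁻¹.
Thus E(LS) − E(HS) = 17860 cm⁻¹.

17860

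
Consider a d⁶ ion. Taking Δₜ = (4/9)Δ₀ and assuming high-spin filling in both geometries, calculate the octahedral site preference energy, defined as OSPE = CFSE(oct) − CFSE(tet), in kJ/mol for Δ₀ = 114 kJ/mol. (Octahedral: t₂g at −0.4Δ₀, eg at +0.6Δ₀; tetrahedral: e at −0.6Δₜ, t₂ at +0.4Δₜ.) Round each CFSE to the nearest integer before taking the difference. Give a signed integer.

-16

Octahedral high-spin t2g^4 e_g^2: CFSE = -0.4 × 114 = -46 kJ/mol.
In a tetrahedral site the filling is e^3 t2^3: CFSE(tet) = -0.6Δₜ = -0.6 × (4/9)(114) = -30 kJ/mol.
OSPE = -46 − (-30) = -16 kJ/mol.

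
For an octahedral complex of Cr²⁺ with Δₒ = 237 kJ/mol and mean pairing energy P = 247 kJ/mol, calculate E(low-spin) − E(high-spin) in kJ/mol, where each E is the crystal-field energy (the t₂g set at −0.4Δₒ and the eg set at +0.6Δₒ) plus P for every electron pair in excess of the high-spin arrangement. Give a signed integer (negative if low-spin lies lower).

10

Cr is in group 6, so Cr²⁺ is d⁴ (6 − 2 = 4).
High-spin d⁴ fills as t₂g³ eg¹ with CFSE 3(−0.4) + 1(+0.6) = -0.6Δₒ = -142 kJ/mol.
Low-spin: t₂g⁴ eg⁰, orbital CFSE = -1.6Δₒ = -379 kJ/mol; plus 1 excess pair × P = +247 kJ/mol; total -132 kJ/mol.
E(LS) − E(HS) = -132 − (-142) = 10 kJ/mol.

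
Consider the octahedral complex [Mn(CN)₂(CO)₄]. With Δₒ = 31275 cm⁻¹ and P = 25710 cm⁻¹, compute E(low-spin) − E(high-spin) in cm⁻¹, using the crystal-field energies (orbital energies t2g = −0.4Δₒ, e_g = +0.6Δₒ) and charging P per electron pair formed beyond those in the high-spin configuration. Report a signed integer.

-11130

Ligand charges: 2×(-1) from CN⁻ and 4×(+0) from CO sum to -2; with overall charge +0, Mn is +2.
Mn is in group 7, so Mn²⁺ is d⁵ (7 − 2 = 5).
High-spin: t2g^3 e_g^2, CFSE = 0.0Δₒ = 0 cm⁻¹.
For low-spin the configuration is t2g^5 e_g^0: orbital energy -2.0 × 31275 = -62550 cm⁻¹, and 2 additional pairs relative to high-spin add 51420 cm⁻¹, giving -11130 cm⁻¹.
E(LS) − E(HS) = -11130 − (0) = -11130 cm⁻¹.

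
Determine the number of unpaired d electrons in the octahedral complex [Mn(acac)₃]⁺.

Each acac⁻ contributes -1; 3 × (-1) = -3. With overall charge +1, Mn is in the +4 oxidation state.
Mn⁴⁺: group 7, so d-count = 7 − 4 = 3.
Configuration: t2g^3 e_g^0, giving 3 unpaired electrons.

3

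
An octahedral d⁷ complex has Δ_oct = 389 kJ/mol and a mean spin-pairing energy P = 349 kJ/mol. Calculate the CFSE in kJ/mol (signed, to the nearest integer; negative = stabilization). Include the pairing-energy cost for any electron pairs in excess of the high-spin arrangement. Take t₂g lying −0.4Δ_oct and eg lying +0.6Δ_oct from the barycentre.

-351

With Δ_oct > P the complex is low-spin.
That gives t₂g⁶ eg¹.
Orbital CFSE = -1.8Δ_oct = -1.8 × 389 = -700 kJ/mol.
Excess pairs vs high-spin: 3 − 2 = 1; pairing cost = +349 kJ/mol.
Net CFSE = -700 + 349 = -351 kJ/mol.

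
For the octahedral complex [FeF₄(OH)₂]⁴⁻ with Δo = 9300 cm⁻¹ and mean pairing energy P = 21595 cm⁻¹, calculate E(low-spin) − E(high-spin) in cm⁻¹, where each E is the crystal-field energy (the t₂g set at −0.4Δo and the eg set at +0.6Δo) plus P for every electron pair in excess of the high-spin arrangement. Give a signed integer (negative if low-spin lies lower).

24590

Ligand charges: 4×(-1) from F⁻ and 2×(-1) from OH⁻ sum to -6; with overall charge -4, Fe is +2.
Fe is in group 8, so Fe²⁺ is d⁶ (8 − 2 = 6).
High-spin d⁶ fills as t₂g⁴ eg² with CFSE 4(−0.4) + 2(+0.6) = -0.4Δo = -3720 cm⁻¹.
Low-spin t₂g⁶ eg⁰ gives -2.4Δo = -22320 cm⁻¹, but forming 2 extra pairs costs 2P = 43190 cm⁻¹, so E(LS) = -22320 + 43190 = 20870 cm⁻¹.
E(LS) − E(HS) = 20870 − (-3720) = 24590 cm⁻¹.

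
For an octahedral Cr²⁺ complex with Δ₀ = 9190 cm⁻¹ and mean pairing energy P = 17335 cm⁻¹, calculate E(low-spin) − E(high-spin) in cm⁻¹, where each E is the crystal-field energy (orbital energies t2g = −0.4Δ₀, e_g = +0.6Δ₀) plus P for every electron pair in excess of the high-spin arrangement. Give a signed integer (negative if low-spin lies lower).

8145

Cr²⁺: group 6, so d-count = 6 − 2 = 4.
High-spin d⁴ fills as t2g^3 e_g^1 with CFSE 3(−0.4) + 1(+0.6) = -0.6Δ₀ = -5514 cm⁻¹.
Low-spin: t2g^4 e_g^0, orbital CFSE = -1.6Δ₀ = -14704 cm⁻¹; plus 1 excess pair × P = +17335 cm⁻¹; total 2631 cm⁻¹.
E(LS) − E(HS) = 2631 − (-5514) = 8145 cm⁻¹.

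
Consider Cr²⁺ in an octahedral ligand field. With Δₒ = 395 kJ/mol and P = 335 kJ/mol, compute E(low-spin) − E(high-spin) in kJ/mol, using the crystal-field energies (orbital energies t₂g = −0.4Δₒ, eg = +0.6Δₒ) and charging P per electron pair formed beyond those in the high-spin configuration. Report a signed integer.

-60

Cr sits in group 6; removing 2 electrons leaves Cr²⁺ with 6 − 2 = 4 d electrons.
High-spin d⁴ fills as t₂g³ eg¹ with CFSE 3(−0.4) + 1(+0.6) = -0.6Δₒ = -237 kJ/mol.
Low-spin: t₂g⁴ eg⁰, orbital CFSE = -1.6Δₒ = -632 kJ/mol; plus 1 excess pair × P = +335 kJ/mol; total -297 kJ/mol.
E(LS) − E(HS) = -297 − (-237) = -60 kJ/mol.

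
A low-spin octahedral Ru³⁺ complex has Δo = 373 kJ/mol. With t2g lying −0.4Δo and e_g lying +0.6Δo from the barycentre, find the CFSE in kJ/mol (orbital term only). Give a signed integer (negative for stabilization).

Ru is in group 8, so Ru³⁺ is d⁵ (8 − 3 = 5).
Electron filling gives t2g^5 e_g^0.
CFSE(orbital) = 5×(-0.4Δo) + 0×(0.6Δo) = -2.0Δo; with Δo = 373 kJ/mol that is -746 kJ/mol.

-746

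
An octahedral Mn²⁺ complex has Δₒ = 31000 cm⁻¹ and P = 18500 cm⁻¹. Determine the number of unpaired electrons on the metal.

1

Group 7 minus oxidation state +2 gives a d⁵ configuration for Mn²⁺.
With Δₒ > P the complex is low-spin.
That gives t₂g⁵ eg⁰.
Unpaired electrons: 1.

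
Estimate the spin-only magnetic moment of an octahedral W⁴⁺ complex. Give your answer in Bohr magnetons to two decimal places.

2.83 Bohr magnetons

W is in group 6, so W⁴⁺ is d² (6 − 4 = 2).
Configuration: t2g^2 e_g^0 → 2 unpaired electrons.
μ(spin-only) = √[2(2+2)] = √8 ≈ 2.83 Bohr magnetons.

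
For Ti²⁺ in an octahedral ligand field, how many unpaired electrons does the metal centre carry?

2

Ti sits in group 4; removing 2 electrons leaves Ti²⁺ with 4 − 2 = 2 d electrons.
Configuration: t₂g² eg⁰, giving 2 unpaired electrons.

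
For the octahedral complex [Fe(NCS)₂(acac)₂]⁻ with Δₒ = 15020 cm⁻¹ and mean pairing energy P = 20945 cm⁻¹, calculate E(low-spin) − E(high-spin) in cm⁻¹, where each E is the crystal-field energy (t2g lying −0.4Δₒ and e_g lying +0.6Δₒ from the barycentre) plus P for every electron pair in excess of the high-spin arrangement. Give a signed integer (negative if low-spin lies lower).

Ligand charges: 2×(-1) from NCS⁻ and 2×(-1) from acac⁻ sum to -4; with overall charge -1, Fe is +3.
Fe is in group 8, so Fe³⁺ is d⁵ (8 − 3 = 5).
High-spin d⁵ fills as t2g^3 e_g^2 with CFSE 3(−0.4) + 2(+0.6) = 0.0Δₒ = 0 cm⁻¹.
Low-spin: t2g^5 e_g^0, orbital CFSE = -2.0Δₒ = -30040 cm⁻¹; plus 2 excess pairs × P = +41890 cm⁻¹; total 11850 cm⁻¹.
The difference is 11850 − (0) = 11850 cm⁻¹, so high-spin lies lower.

11850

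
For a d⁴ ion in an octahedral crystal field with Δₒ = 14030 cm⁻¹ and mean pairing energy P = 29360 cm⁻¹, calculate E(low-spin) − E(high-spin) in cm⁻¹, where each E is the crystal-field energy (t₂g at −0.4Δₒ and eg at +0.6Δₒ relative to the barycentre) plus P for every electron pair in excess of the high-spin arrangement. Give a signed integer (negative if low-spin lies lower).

15330

In the high-spin limit (t₂g³ eg¹) the orbital term is -0.6Δₒ = -8418 cm⁻¹, with no excess pairing.
Low-spin: t₂g⁴ eg⁰, orbital CFSE = -1.6Δₒ = -22448 cm⁻¹; plus 1 excess pair × P = +29360 cm⁻¹; total 6912 cm⁻¹.
The difference is 6912 − (-8418) = 15330 cm⁻¹, so high-spin lies lower.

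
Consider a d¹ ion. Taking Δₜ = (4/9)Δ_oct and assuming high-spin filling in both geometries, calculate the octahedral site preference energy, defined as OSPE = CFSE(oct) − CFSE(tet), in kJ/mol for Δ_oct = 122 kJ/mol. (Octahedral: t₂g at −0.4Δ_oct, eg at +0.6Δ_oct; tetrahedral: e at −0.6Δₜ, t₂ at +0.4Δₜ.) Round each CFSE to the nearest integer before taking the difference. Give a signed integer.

Octahedral (high-spin): t₂g¹ eg⁰, CFSE = 1(−0.4) + 0(+0.6) = -0.4Δ_oct = -0.4 × 122 = -49 kJ/mol.
Tetrahedral e¹ t₂⁰ gives -0.6Δₜ = -0.6 × (4/9) × 122 = -33 kJ/mol.
OSPE = -49 − (-33) = -16 kJ/mol.

-16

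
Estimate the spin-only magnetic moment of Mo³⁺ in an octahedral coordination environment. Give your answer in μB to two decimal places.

Mo is in group 6, so Mo³⁺ is d³ (6 − 3 = 3).
Configuration: t₂g³ eg⁰ → 3 unpaired electrons.
μ(spin-only) = √[3(3+2)] = √15 ≈ 3.87 μB.

3.87 μB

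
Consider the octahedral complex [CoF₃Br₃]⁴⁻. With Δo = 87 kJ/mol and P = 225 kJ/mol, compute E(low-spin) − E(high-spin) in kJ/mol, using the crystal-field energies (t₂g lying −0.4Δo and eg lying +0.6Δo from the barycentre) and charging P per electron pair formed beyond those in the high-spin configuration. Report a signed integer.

138

Ligand charges: 3×(-1) from F⁻ and 3×(-1) from Br⁻ sum to -6; with overall charge -4, Co is +2.
Co sits in group 9; removing 2 electrons leaves Co²⁺ with 9 − 2 = 7 d electrons.
High-spin: t₂g⁵ eg², CFSE = -0.8Δo = -70 kJ/mol.
Low-spin t₂g⁶ eg¹ gives -1.8Δo = -157 kJ/mol, but forming 1 extra pair costs 1P = 225 kJ/mol, so E(LS) = -157 + 225 = 68 kJ/mol.
Thus E(LS) − E(HS) = 138 kJ/mol.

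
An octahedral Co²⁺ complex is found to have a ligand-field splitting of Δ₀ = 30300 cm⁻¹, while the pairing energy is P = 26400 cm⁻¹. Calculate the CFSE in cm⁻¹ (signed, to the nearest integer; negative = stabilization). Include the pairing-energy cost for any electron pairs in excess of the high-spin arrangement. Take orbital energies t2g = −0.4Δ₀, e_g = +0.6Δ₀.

Co²⁺: group 9, so d-count = 9 − 2 = 7.
Here Δ₀ > P (30300 > 26400), so the low-spin state is favoured.
Configuration: t2g^6 e_g^1.
Orbital CFSE = -1.8Δ₀ = -1.8 × 30300 = -54540 cm⁻¹.
Excess pairs vs high-spin: 3 − 2 = 1; pairing cost = +26400 cm⁻¹.
Net CFSE = -54540 + 26400 = -28140 cm⁻¹.

-28140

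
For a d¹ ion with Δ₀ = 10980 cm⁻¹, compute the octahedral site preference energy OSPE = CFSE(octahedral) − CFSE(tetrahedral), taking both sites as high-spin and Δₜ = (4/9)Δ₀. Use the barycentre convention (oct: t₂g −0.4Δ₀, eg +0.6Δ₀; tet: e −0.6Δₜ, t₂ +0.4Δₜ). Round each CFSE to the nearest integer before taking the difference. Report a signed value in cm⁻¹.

In an octahedral site d¹ (HS) is t2g^1 e_g^0, giving CFSE(oct) = -0.4Δ₀ = -4392 cm⁻¹.
Tetrahedral: e^1 t2^0, CFSE = 1(−0.6) + 0(+0.4) = -0.6Δₜ = -0.6 × (4/9) × 10980 = -2928 cm⁻¹.
OSPE = -4392 − (-2928) = -1464 cm⁻¹.

-1464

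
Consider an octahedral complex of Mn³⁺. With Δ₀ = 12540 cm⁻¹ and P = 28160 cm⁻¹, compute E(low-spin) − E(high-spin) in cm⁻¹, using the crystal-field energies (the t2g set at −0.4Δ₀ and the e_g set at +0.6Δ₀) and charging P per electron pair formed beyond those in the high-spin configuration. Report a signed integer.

15620

Mn is in group 7, so Mn³⁺ is d⁴ (7 − 3 = 4).
In the high-spin limit (t2g^3 e_g^1) the orbital term is -0.6Δ₀ = -7524 cm⁻¹, with no excess pairing.
For low-spin the configuration is t2g^4 e_g^0: orbital energy -1.6 × 12540 = -20064 cm⁻¹, and 1 additional pair relative to high-spin adds 28160 cm⁻¹, giving 8096 cm⁻¹.
Thus E(LS) − E(HS) = 15620 cm⁻¹.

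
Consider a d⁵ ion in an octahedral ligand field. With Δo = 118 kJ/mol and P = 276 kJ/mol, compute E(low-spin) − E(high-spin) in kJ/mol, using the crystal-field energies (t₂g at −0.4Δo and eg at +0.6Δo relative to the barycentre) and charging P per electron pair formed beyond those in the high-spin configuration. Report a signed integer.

High-spin: t₂g³ eg², CFSE = 0.0Δo = 0 kJ/mol.
For low-spin the configuration is t₂g⁵ eg⁰: orbital energy -2.0 × 118 = -236 kJ/mol, and 2 additional pairs relative to high-spin add 552 kJ/mol, giving 316 kJ/mol.
The difference is 316 − (0) = 316 kJ/mol, so high-spin lies lower.

316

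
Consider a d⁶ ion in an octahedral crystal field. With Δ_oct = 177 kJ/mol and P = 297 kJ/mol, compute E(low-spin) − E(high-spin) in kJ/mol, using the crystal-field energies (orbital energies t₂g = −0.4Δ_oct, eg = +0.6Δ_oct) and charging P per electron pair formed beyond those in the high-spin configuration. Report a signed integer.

High-spin d⁶ fills as t₂g⁴ eg² with CFSE 4(−0.4) + 2(+0.6) = -0.4Δ_oct = -71 kJ/mol.
Low-spin t₂g⁶ eg⁰ gives -2.4Δ_oct = -425 kJ/mol, but forming 2 extra pairs costs 2P = 594 kJ/mol, so E(LS) = -425 + 594 = 169 kJ/mol.
The difference is 169 − (-71) = 240 kJ/mol, so high-spin lies lower.

240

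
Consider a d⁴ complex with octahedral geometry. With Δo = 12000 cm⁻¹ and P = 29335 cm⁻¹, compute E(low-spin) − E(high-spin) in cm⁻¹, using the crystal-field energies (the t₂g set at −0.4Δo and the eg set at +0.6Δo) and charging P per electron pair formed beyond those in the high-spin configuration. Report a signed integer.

17335

High-spin: t₂g³ eg¹, CFSE = -0.6Δo = -7200 cm⁻¹.
Low-spin: t₂g⁴ eg⁰, orbital CFSE = -1.6Δo = -19200 cm⁻¹; plus 1 excess pair × P = +29335 cm⁻¹; total 10135 cm⁻¹.
Thus E(LS) − E(HS) = 17335 cm⁻¹.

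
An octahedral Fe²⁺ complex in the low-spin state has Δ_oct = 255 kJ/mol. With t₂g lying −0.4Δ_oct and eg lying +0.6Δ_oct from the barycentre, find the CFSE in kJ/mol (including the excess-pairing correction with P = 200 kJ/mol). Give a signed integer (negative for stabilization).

Fe is in group 8, so Fe²⁺ is d⁶ (8 − 2 = 6).
Electron filling gives t₂g⁶ eg⁰.
Orbital CFSE = 6(-0.4) + 0(0.6) = -2.4Δ_oct = -2.4 × 255 = -612 kJ/mol.
Pairing penalty: 3 pairs vs 1 in the high-spin reference → 2 extra × P = 400 kJ/mol.
Overall CFSE = -612 + 400 = -212 kJ/mol.

-212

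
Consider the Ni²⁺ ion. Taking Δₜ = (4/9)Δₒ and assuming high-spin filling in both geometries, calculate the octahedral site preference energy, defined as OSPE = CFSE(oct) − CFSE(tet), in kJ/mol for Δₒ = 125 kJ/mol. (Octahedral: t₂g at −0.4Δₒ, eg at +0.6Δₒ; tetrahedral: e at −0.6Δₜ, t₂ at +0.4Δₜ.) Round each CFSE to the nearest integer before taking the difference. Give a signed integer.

-106

Ni is in group 10, so Ni²⁺ is d⁸ (10 − 2 = 8).
Octahedral (high-spin): t₂g⁶ eg², CFSE = 6(−0.4) + 2(+0.6) = -1.2Δₒ = -1.2 × 125 = -150 kJ/mol.
Tetrahedral: e⁴ t₂⁴, CFSE = 4(−0.6) + 4(+0.4) = -0.8Δₜ = -0.8 × (4/9) × 125 = -44 kJ/mol.
Subtracting, OSPE = -150 − (-44) = -106 kJ/mol.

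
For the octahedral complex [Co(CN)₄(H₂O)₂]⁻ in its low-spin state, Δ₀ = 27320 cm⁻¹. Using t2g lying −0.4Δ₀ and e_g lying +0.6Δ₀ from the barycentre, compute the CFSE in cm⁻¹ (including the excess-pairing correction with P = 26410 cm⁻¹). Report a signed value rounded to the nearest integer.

Ligand charges: 4×(-1) from CN⁻ and 2×(+0) from H₂O sum to -4; with overall charge -1, Co is +3.
Co³⁺: group 9, so d-count = 9 − 3 = 6.
Electron filling gives t2g^6 e_g^0.
CFSE(orbital) = 6×(-0.4Δ₀) + 0×(0.6Δ₀) = -2.4Δ₀; with Δ₀ = 27320 cm⁻¹ that is -65568 cm⁻¹.
Pairing penalty: 3 pairs vs 1 in the high-spin reference → 2 extra × P = 52820 cm⁻¹.
Overall CFSE = -65568 + 52820 = -12748 cm⁻¹.

-12748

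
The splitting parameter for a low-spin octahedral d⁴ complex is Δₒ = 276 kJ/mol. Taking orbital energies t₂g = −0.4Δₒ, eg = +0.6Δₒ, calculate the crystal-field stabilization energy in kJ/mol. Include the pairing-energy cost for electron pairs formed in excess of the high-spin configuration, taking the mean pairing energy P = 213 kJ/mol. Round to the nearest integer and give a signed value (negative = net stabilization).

-229

The d⁴ electrons fill as t₂g⁴ eg⁰.
Orbital CFSE = 4(-0.4) + 0(0.6) = -1.6Δₒ = -1.6 × 276 = -442 kJ/mol.
High-spin d⁴ would be t₂g³ eg¹ with 0 pairs; low-spin has 1, so 1 excess pair costs +1P = +213 kJ/mol.
Overall CFSE = -442 + 213 = -229 kJ/mol.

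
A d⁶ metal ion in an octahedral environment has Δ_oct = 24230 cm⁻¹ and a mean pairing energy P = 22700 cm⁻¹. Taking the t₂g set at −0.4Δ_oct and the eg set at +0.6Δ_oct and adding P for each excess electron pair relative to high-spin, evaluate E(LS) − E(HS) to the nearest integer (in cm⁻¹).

-3060

In the high-spin limit (t₂g⁴ eg²) the orbital term is -0.4Δ_oct = -9692 cm⁻¹, with no excess pairing.
For low-spin the configuration is t₂g⁶ eg⁰: orbital energy -2.4 × 24230 = -58152 cm⁻¹, and 2 additional pairs relative to high-spin add 45400 cm⁻¹, giving -12752 cm⁻¹.
Thus E(LS) − E(HS) = -3060 cm⁻¹.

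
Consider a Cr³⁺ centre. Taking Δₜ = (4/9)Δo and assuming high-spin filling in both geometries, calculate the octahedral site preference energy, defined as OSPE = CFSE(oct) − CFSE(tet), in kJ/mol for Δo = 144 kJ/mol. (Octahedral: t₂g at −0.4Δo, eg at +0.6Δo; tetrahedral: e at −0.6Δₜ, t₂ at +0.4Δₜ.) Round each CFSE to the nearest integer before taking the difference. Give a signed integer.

-122

Cr sits in group 6; removing 3 electrons leaves Cr³⁺ with 6 − 3 = 3 d electrons.
In an octahedral site d³ (HS) is t₂g³ eg⁰, giving CFSE(oct) = -1.2Δo = -173 kJ/mol.
Tetrahedral e² t₂¹ gives -0.8Δₜ = -0.8 × (4/9) × 144 = -51 kJ/mol.
Subtracting, OSPE = -173 − (-51) = -122 kJ/mol.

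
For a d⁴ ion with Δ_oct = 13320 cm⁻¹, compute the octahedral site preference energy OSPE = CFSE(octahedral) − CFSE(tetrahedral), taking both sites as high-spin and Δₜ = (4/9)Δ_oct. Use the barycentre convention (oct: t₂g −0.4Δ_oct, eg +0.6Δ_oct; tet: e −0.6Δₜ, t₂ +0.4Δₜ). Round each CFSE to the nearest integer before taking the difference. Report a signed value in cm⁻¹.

-5624

Octahedral high-spin t₂g³ eg¹: CFSE = -0.6 × 13320 = -7992 cm⁻¹.
Tetrahedral: e² t₂², CFSE = 2(−0.6) + 2(+0.4) = -0.4Δₜ = -0.4 × (4/9) × 13320 = -2368 cm⁻¹.
OSPE = -7992 − (-2368) = -5624 cm⁻¹.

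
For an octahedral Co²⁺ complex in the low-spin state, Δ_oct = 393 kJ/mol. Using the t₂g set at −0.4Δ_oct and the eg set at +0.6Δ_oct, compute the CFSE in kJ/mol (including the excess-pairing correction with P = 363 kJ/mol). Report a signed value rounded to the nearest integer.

Group 9 minus oxidation state +2 gives a d⁷ configuration for Co²⁺.
Configuration: t₂g⁶ eg¹.
Orbital CFSE = 6(-0.4) + 1(0.6) = -1.8Δ_oct = -1.8 × 393 = -707 kJ/mol.
High-spin d⁷ would be t₂g⁵ eg² with 2 pairs; low-spin has 3, so 1 excess pair costs +1P = +363 kJ/mol.
Net CFSE = -707 + 363 = -344 kJ/mol.

-344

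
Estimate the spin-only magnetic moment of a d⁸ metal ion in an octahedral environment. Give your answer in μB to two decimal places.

2.83 μB

Configuration: t2g^6 e_g^2 → 2 unpaired electrons.
μ(spin-only) = √[2(2+2)] = √8 ≈ 2.83 μB.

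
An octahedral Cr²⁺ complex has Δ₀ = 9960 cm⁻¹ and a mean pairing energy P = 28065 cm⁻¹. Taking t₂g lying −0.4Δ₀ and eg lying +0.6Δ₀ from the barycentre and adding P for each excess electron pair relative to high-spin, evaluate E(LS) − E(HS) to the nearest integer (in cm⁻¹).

Cr is in group 6, so Cr²⁺ is d⁴ (6 − 2 = 4).
High-spin d⁴ fills as t₂g³ eg¹ with CFSE 3(−0.4) + 1(+0.6) = -0.6Δ₀ = -5976 cm⁻¹.
Low-spin: t₂g⁴ eg⁰, orbital CFSE = -1.6Δ₀ = -15936 cm⁻¹; plus 1 excess pair × P = +28065 cm⁻¹; total 12129 cm⁻¹.
E(LS) − E(HS) = 12129 − (-5976) = 18105 cm⁻¹.

18105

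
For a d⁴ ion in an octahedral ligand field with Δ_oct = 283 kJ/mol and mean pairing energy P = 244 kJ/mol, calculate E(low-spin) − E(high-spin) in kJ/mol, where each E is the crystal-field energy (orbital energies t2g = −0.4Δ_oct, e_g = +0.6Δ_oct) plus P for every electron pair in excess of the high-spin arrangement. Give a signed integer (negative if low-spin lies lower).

In the high-spin limit (t2g^3 e_g^1) the orbital term is -0.6Δ_oct = -170 kJ/mol, with no excess pairing.
Low-spin t2g^4 e_g^0 gives -1.6Δ_oct = -453 kJ/mol, but forming 1 extra pair costs 1P = 244 kJ/mol, so E(LS) = -453 + 244 = -209 kJ/mol.
E(LS) − E(HS) = -209 − (-170) = -39 kJ/mol.

-39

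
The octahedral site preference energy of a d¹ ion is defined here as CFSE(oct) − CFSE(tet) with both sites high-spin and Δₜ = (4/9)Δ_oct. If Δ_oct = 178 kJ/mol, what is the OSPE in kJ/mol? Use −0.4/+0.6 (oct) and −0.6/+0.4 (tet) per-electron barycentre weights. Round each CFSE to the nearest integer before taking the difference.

Octahedral high-spin t2g^1 e_g^0: CFSE = -0.4 × 178 = -71 kJ/mol.
Tetrahedral: e^1 t2^0, CFSE = 1(−0.6) + 0(+0.4) = -0.6Δₜ = -0.6 × (4/9) × 178 = -47 kJ/mol.
Subtracting, OSPE = -71 − (-47) = -24 kJ/mol.

-24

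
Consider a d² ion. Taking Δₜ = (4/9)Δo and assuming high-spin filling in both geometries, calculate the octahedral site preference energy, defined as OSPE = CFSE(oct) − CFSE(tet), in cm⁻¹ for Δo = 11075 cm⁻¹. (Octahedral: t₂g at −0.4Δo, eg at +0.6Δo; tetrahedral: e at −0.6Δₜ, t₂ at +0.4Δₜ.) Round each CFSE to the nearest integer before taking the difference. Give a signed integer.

-2953

Octahedral (high-spin): t2g^2 e_g^0, CFSE = 2(−0.4) + 0(+0.6) = -0.8Δo = -0.8 × 11075 = -8860 cm⁻¹.
Tetrahedral: e^2 t2^0, CFSE = 2(−0.6) + 0(+0.4) = -1.2Δₜ = -1.2 × (4/9) × 11075 = -5907 cm⁻¹.
OSPE = -8860 − (-5907) = -2953 cm⁻¹.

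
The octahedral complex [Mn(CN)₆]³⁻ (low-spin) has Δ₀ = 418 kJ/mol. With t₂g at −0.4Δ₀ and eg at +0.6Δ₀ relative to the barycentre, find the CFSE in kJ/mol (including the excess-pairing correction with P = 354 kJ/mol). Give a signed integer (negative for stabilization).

Each CN⁻ contributes -1; 6 × (-1) = -6. With overall charge -3, Mn is in the +3 oxidation state.
Group 7 minus oxidation state +3 gives a d⁴ configuration for Mn³⁺.
Electron filling gives t₂g⁴ eg⁰.
Orbital CFSE = 4(-0.4) + 0(0.6) = -1.6Δ₀ = -1.6 × 418 = -669 kJ/mol.
Pairing penalty: 1 pair vs 0 in the high-spin reference → 1 extra × P = 354 kJ/mol.
Combining: -669 + 354 = -315 kJ/mol.

-315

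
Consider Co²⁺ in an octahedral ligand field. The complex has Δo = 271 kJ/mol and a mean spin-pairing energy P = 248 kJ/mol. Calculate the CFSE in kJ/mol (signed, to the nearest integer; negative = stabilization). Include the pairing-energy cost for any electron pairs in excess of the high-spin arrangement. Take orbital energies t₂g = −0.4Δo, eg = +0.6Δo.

-240

Co²⁺: group 9, so d-count = 9 − 2 = 7.
With Δo > P the complex is low-spin.
That gives t₂g⁶ eg¹.
Orbital CFSE = -1.8Δo = -1.8 × 271 = -488 kJ/mol.
Excess pairs vs high-spin: 3 − 2 = 1; pairing cost = +248 kJ/mol.
Net CFSE = -488 + 248 = -240 kJ/mol.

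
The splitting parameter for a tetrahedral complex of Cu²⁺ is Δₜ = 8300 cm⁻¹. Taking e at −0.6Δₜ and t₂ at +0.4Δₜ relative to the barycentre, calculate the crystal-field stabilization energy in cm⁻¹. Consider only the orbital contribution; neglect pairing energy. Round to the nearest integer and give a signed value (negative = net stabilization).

-3320

Cu²⁺: group 11, so d-count = 11 − 2 = 9.
With tetrahedral geometry the complex is necessarily high-spin.
Configuration: e⁴ t₂⁵.
Orbital CFSE = 4(-0.6) + 5(0.4) = -0.4Δₜ = -0.4 × 8300 = -3320 cm⁻¹.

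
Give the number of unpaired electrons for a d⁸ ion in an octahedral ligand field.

2

Configuration: t₂g⁶ eg², giving 2 unpaired electrons.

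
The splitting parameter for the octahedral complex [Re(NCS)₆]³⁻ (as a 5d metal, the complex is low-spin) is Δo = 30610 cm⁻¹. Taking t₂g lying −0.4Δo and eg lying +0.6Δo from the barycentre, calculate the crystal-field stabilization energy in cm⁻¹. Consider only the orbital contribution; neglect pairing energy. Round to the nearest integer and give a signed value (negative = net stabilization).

Each NCS⁻ contributes -1; 6 × (-1) = -6. With overall charge -3, Re is in the +3 oxidation state.
Re sits in group 7; removing 3 electrons leaves Re³⁺ with 7 − 3 = 4 d electrons.
Configuration: t₂g⁴ eg⁰.
CFSE(orbital) = 4×(-0.4Δo) + 0×(0.6Δo) = -1.6Δo; with Δo = 30610 cm⁻¹ that is -48976 cm⁻¹.

-48976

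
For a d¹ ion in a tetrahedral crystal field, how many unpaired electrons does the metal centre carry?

Tetrahedral fields are weak (Δₜ ≈ 4/9 Δₒ), so electrons fill high-spin.
Configuration: e¹ t₂⁰, giving 1 unpaired electron.

1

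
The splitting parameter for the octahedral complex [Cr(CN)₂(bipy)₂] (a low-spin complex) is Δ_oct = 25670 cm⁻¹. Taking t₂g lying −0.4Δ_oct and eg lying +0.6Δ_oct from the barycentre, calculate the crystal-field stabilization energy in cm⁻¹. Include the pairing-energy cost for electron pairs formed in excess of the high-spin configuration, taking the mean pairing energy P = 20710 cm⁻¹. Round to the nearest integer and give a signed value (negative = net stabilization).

-20362

Ligand charges: 2×(-1) from CN⁻ and 2×(+0) from bipy sum to -2; with overall charge +0, Cr is +2.
Cr is in group 6, so Cr²⁺ is d⁴ (6 − 2 = 4).
The d⁴ electrons fill as t₂g⁴ eg⁰.
Orbital CFSE = 4(-0.4) + 0(0.6) = -1.6Δ_oct = -1.6 × 25670 = -41072 cm⁻¹.
Pairing penalty: 1 pair vs 0 in the high-spin reference → 1 extra × P = 20710 cm⁻¹.
Combining: -41072 + 20710 = -20362 cm⁻¹.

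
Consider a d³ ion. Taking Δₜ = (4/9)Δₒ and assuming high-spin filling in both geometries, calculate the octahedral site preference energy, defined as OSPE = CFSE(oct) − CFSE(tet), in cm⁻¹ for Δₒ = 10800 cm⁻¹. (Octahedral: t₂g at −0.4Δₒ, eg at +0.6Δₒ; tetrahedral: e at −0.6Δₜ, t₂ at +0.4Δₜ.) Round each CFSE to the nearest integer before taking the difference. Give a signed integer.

In an octahedral site d³ (HS) is t₂g³ eg⁰, giving CFSE(oct) = -1.2Δₒ = -12960 cm⁻¹.
Tetrahedral e² t₂¹ gives -0.8Δₜ = -0.8 × (4/9) × 10800 = -3840 cm⁻¹.
OSPE = CFSE(oct) − CFSE(tet) = -12960 − (-3840) = -9120 cm⁻¹.

-9120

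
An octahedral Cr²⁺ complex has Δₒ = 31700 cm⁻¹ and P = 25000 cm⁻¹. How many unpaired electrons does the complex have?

Cr sits in group 6; removing 2 electrons leaves Cr²⁺ with 6 − 2 = 4 d electrons.
Since Δₒ = 31700 cm⁻¹ > P = 25000 cm⁻¹, the complex adopts the low-spin configuration.
That gives t2g^4 e_g^0.
Unpaired electrons: 2.

2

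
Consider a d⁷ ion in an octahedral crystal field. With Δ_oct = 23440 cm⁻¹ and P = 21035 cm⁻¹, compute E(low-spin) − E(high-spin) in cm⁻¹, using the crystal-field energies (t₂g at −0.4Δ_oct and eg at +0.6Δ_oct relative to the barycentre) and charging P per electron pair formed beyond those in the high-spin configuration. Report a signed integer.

-2405

In the high-spin limit (t₂g⁵ eg²) the orbital term is -0.8Δ_oct = -18752 cm⁻¹, with no excess pairing.
For low-spin the configuration is t₂g⁶ eg¹: orbital energy -1.8 × 23440 = -42192 cm⁻¹, and 1 additional pair relative to high-spin adds 21035 cm⁻¹, giving -21157 cm⁻¹.
Thus E(LS) − E(HS) = -2405 cm⁻¹.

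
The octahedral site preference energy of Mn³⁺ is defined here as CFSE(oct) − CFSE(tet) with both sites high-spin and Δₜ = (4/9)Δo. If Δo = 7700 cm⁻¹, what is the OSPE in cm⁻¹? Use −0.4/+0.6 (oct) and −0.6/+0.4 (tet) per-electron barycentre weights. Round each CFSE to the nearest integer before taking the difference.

Mn sits in group 7; removing 3 electrons leaves Mn³⁺ with 7 − 3 = 4 d electrons.
Octahedral high-spin t₂g³ eg¹: CFSE = -0.6 × 7700 = -4620 cm⁻¹.
In a tetrahedral site the filling is e² t₂²: CFSE(tet) = -0.4Δₜ = -0.4 × (4/9)(7700) = -1369 cm⁻¹.
Subtracting, OSPE = -4620 − (-1369) = -3251 cm⁻¹.

-3251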